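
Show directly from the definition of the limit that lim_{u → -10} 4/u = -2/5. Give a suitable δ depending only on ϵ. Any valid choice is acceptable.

δ = min(5, (25/2)ϵ)

Fix ϵ > 0. We seek δ > 0 such that 0 < |u + 10| < δ implies |4/u + 2/5| < ϵ.
|4/u + 2/5| = 4·|-10 − u|/(10·|u|) = 4|u + 10|/(10|u|).
Restrict δ ≤ 5. Then |u + 10| < 5 gives |u| > 5, so 10|u| > 50.
Then |4/u + 2/5| < 4|u + 10|/50, which is < ϵ when |u + 10| < (25/2)ϵ.
Take δ = min(5, (25/2)ϵ). Then 0 < |u + 10| < δ gives both |u + 10| < 5 and |u + 10| < (25/2)ϵ, so |4/u + 2/5| < ϵ.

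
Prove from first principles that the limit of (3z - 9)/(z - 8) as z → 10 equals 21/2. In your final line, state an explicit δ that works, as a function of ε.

δ = min(1, (2/15)ε)

Fix ε > 0. We want δ > 0 with 0 < |z − 10| < δ ⇒ |(3z - 9)/(z - 8) − (21/2)| < ε.
Combining over a common denominator, (3z - 9)/(z - 8) − (21/2) = [(3z - 9)·2 − 21·(z - 8)] / [2·(z - 8)] = -15(z − 10) / (2(z - 8)).
So |(3z - 9)/(z - 8) − (21/2)| = 15|z − 10| / (2·|z − 8|).
Require δ ≤ 1, so |z − 8| ≥ |2| − |z − 10| > 2 − 1 = 1.
Hence |(3z - 9)/(z - 8) − (21/2)| < 15|z − 10|/(2·1) = (15/2)|z − 10|, which is < ε once |z − 10| < (2/15)ε.
Take δ = min(1, (2/15)ε). Then 0 < |z − 10| < δ forces both bounds, so |(3z - 9)/(z - 8) − (21/2)| < ε.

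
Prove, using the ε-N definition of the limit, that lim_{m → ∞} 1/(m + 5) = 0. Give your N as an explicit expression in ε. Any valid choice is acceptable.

N = 1/ε

Let ε > 0 be given. For m ≥ 1, |1/(m + 5) − 0| = 1/(m + 5) ≤ 1/m.
We need 1/m < ε, i.e. m > 1/ε.
Take N = 1/ε. If m > N then |1/(m + 5)| ≤ 1/m < ε.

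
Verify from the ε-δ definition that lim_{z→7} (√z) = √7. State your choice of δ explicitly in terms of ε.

Let ε > 0. We want δ > 0 such that 0 < |z − 7| < δ implies |√z − √7| < ε.
Rationalise: √z − √7 = (z − 7)/(√z + √7), so |√z − √7| = |z − 7|/(√z + √7).
Restrict δ ≤ 7 so that |z − 7| < 7 forces z > 0, and then √z + √7 > √7.
Hence |√z − √7| < |z − 7|/√7, which is < ε once |z − 7| < √7·ε.
Take δ = min(7, √7·ε). If 0 < |z − 7| < δ then z > 0 and |√z − √7| < |z − 7|/√7 < ε.

δ = min(7, √7·ε)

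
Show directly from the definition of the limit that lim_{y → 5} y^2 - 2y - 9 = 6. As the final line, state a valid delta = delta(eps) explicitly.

Let eps > 0 be given. We want delta > 0 such that 0 < |y − 5| < delta implies |(y^2 - 2y - 9) − 6| < eps.
(y^2 - 2y - 9) − 6 = y^2 - 2y - 15 = (y − 5)(y + 3).
So |(y^2 - 2y - 9) − 6| = |y − 5|·|y + 3|.
Require delta ≤ 1. Then |y − 5| < 1 gives |y| < 6, and by the triangle inequality |y + 3| ≤ 6 + 3 = 9.
Hence |(y^2 - 2y - 9) − 6| ≤ 9|y − 5| < eps provided |y − 5| < eps/9.
Take delta = min(1, eps/9). Then 0 < |y − 5| < delta gives both |y − 5| < 1 and |y − 5| < eps/9, so |(y^2 - 2y - 9) − 6| < eps.

delta = min(1, eps/9)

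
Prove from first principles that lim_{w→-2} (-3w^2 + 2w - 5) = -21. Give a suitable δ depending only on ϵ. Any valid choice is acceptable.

δ = min(1, ϵ/17)

Let ϵ > 0. We want δ > 0 such that 0 < |w + 2| < δ implies |(-3w^2 + 2w - 5) + 21| < ϵ.
(-3w^2 + 2w - 5) + 21 = -3w^2 + 2w + 16 = (w + 2)(-3w + 8).
So |(-3w^2 + 2w - 5) + 21| = |w + 2|·|-3w + 8|.
Require δ ≤ 1. Then |w + 2| < 1 gives |w| < 3, and by the triangle inequality |-3w + 8| ≤ 3·3 + 8 = 17.
Hence |(-3w^2 + 2w - 5) + 21| ≤ 17|w + 2| < ϵ provided |w + 2| < ϵ/17.
Choosing δ = min(1, ϵ/17) ensures both conditions, hence |(-3w^2 + 2w - 5) + 21| < ϵ.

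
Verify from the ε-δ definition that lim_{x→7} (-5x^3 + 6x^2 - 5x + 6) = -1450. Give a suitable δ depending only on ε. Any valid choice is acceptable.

Let ε > 0. We want δ > 0 such that 0 < |x − 7| < δ implies |(-5x^3 + 6x^2 - 5x + 6) + 1450| < ε.
(-5x^3 + 6x^2 - 5x + 6) + 1450 = -5x^3 + 6x^2 - 5x + 1456 = (x − 7)(-5x^2 - 29x - 208).
So |(-5x^3 + 6x^2 - 5x + 6) + 1450| = |x − 7|·|-5x^2 - 29x - 208|.
Require δ ≤ 2. Then |x − 7| < 2 gives |x| < 9, and by the triangle inequality |-5x^2 - 29x - 208| ≤ 5·9^2 + 29·9 + 208 = 874.
Hence |(-5x^3 + 6x^2 - 5x + 6) + 1450| ≤ 874|x − 7| < ε provided |x − 7| < ε/874.
Take δ = min(2, ε/874). Then 0 < |x − 7| < δ gives both |x − 7| < 2 and |x − 7| < ε/874, so |(-5x^3 + 6x^2 - 5x + 6) + 1450| < ε.

δ = min(2, ε/874)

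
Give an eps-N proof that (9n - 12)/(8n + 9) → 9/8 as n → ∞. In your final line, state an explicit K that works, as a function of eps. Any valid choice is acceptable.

K = (177/64)/eps

Fix eps > 0. For n ≥ 1, |(9n - 12)/(8n + 9) − (9/8)| = |-177|/(8(8n + 9)) = 177/(8(8n + 9)).
Since 8n + 9 ≥ 8n for n ≥ 1, this is ≤ 177/(8·8n) = (177/64)/n.
So |(9n - 12)/(8n + 9) − (9/8)| < eps whenever n > (177/64)/eps.
Take K = (177/64)/eps. If n > K then |(9n - 12)/(8n + 9) − (9/8)| ≤ (177/64)/n < eps.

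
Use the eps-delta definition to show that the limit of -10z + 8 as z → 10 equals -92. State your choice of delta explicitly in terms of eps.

Suppose eps > 0. We need delta > 0 so that 0 < |z − 10| < delta implies |(-10z + 8) + 92| < eps.
Since (-10z + 8) + 92 = -10(z − 10), we have |(-10z + 8) + 92| = 10|z − 10|.
Thus it suffices that |z − 10| < eps/10.
Choosing delta = eps/10 gives |(-10z + 8) + 92| = 10|z − 10| < eps whenever |z − 10| < delta.

delta = eps/10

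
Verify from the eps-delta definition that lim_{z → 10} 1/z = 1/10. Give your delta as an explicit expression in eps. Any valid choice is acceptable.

Let eps > 0. We seek delta > 0 such that 0 < |z − 10| < delta implies |1/z − (1/10)| < eps.
|1/z − (1/10)| = |10 − z|/(10·|z|) = |z − 10|/(10|z|).
Restrict delta ≤ 5. Then |z − 10| < 5 gives |z| > 5, so 10|z| > 50.
Then |1/z − (1/10)| < |z − 10|/50, which is < eps when |z − 10| < 50eps.
Take delta = min(5, 50eps). Then 0 < |z − 10| < delta gives both |z − 10| < 5 and |z − 10| < 50eps, so |1/z − (1/10)| < eps.

delta = min(5, 50eps)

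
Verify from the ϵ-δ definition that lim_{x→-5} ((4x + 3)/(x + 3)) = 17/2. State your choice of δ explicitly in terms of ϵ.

δ = min(1, (2/9)ϵ)

Let ϵ > 0 be given. We want δ > 0 with 0 < |x + 5| < δ ⇒ |(4x + 3)/(x + 3) − (17/2)| < ϵ.
Combining over a common denominator, (4x + 3)/(x + 3) − (17/2) = [(4x + 3)·(-2) − (-17)·(x + 3)] / [(-2)·(x + 3)] = 9(x + 5) / ((-2)(x + 3)).
So |(4x + 3)/(x + 3) − (17/2)| = 9|x + 5| / (2·|x + 3|).
Restrict δ ≤ 1. Then |x + 5| < 1 gives |x + 3| = |(x + 5) + (-2)| ≥ 2 − 1 = 1.
Hence |(4x + 3)/(x + 3) − (17/2)| < 9|x + 5|/(2·1) = (9/2)|x + 5|, which is < ϵ once |x + 5| < (2/9)ϵ.
Take δ = min(1, (2/9)ϵ). Then 0 < |x + 5| < δ forces both bounds, so |(4x + 3)/(x + 3) − (17/2)| < ϵ.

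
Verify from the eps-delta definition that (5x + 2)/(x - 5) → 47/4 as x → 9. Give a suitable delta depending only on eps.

delta = min(2, (8/27)eps)

Let eps > 0 be given. We want delta > 0 with 0 < |x − 9| < delta ⇒ |(5x + 2)/(x - 5) − (47/4)| < eps.
Combining over a common denominator, (5x + 2)/(x - 5) − (47/4) = [(5x + 2)·4 − 47·(x - 5)] / [4·(x - 5)] = -27(x − 9) / (4(x - 5)).
So |(5x + 2)/(x - 5) − (47/4)| = 27|x − 9| / (4·|x − 5|).
Restrict delta ≤ 2. Then |x − 9| < 2 gives |x − 5| = |(x − 9) + 4| ≥ 4 − 2 = 2.
Hence |(5x + 2)/(x - 5) − (47/4)| < 27|x − 9|/(4·2) = (27/8)|x − 9|, which is < eps once |x − 9| < (8/27)eps.
Take delta = min(2, (8/27)eps). Then 0 < |x − 9| < delta forces both bounds, so |(5x + 2)/(x - 5) − (47/4)| < eps.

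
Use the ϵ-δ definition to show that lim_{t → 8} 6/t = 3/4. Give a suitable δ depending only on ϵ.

Suppose ϵ > 0. We seek δ > 0 such that 0 < |t − 8| < δ implies |6/t − (3/4)| < ϵ.
|6/t − (3/4)| = 6·|8 − t|/(8·|t|) = 6|t − 8|/(8|t|).
Require δ ≤ 4 so that |t| > 8 − 4 = 4, hence 8|t| > 32.
Then |6/t − (3/4)| < 6|t − 8|/32, which is < ϵ when |t − 8| < (16/3)ϵ.
Take δ = min(4, (16/3)ϵ). Then 0 < |t − 8| < δ gives both |t − 8| < 4 and |t − 8| < (16/3)ϵ, so |6/t − (3/4)| < ϵ.

δ = min(4, (16/3)ϵ)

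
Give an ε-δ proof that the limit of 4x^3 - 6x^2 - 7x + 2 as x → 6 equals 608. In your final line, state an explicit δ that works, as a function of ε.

Let ε > 0. We want δ > 0 such that 0 < |x − 6| < δ implies |(4x^3 - 6x^2 - 7x + 2) − 608| < ε.
(4x^3 - 6x^2 - 7x + 2) − 608 = 4x^3 - 6x^2 - 7x - 606 = (x − 6)(4x^2 + 18x + 101).
So |(4x^3 - 6x^2 - 7x + 2) − 608| = |x − 6|·|4x^2 + 18x + 101|.
Assume first that |x − 6| < 1, so |x| < 7. Then |4x^2 + 18x + 101| ≤ 4·7^2 + 18·7 + 101 = 423.
Hence |(4x^3 - 6x^2 - 7x + 2) − 608| ≤ 423|x − 6| < ε provided |x − 6| < ε/423.
Choosing δ = min(1, ε/423) ensures both conditions, hence |(4x^3 - 6x^2 - 7x + 2) − 608| < ε.

δ = min(1, ε/423)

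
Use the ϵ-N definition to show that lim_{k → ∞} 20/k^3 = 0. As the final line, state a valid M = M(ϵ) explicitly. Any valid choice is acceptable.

Let ϵ > 0 be given. For k ≥ 1, |20/k^3 − 0| = 20/k^3.
20/k^3 < ϵ ⇔ k^3 > 20/ϵ ⇔ k > (20/ϵ)^{1/3}.
Take M = (20/ϵ)^{1/3}. Then k > M implies 20/k^3 < ϵ.

M = (20/ϵ)^{1/3}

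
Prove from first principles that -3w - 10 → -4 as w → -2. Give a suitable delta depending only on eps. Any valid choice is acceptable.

Suppose eps > 0. We need delta > 0 so that 0 < |w + 2| < delta implies |(-3w - 10) + 4| < eps.
Since (-3w - 10) + 4 = -3(w + 2), we have |(-3w - 10) + 4| = 3|w + 2|.
Thus it suffices that |w + 2| < eps/3.
Choosing delta = eps/3 gives |(-3w - 10) + 4| = 3|w + 2| < eps whenever |w + 2| < delta.

delta = eps/3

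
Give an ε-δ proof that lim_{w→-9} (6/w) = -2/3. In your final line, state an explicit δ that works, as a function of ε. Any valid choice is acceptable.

δ = min(9/2, (27/4)ε)

Fix ε > 0. We seek δ > 0 such that 0 < |w + 9| < δ implies |6/w + 2/3| < ε.
|6/w + 2/3| = 6·|-9 − w|/(9·|w|) = 6|w + 9|/(9|w|).
Require δ ≤ 9/2 so that |w| > 9 − 9/2 = 9/2, hence 9|w| > 81/2.
Then |6/w + 2/3| < 6|w + 9|/(81/2), which is < ε when |w + 9| < (27/4)ε.
Take δ = min(9/2, (27/4)ε). Then 0 < |w + 9| < δ gives both |w + 9| < 9/2 and |w + 9| < (27/4)ε, so |6/w + 2/3| < ε.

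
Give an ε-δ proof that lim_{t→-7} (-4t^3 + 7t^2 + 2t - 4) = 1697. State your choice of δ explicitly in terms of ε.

δ = min(1, ε/779)

Let ε > 0 be given. We want δ > 0 such that 0 < |t + 7| < δ implies |(-4t^3 + 7t^2 + 2t - 4) − 1697| < ε.
(-4t^3 + 7t^2 + 2t - 4) − 1697 = -4t^3 + 7t^2 + 2t - 1701 = (t + 7)(-4t^2 + 35t - 243).
So |(-4t^3 + 7t^2 + 2t - 4) − 1697| = |t + 7|·|-4t^2 + 35t - 243|.
Assume first that |t + 7| < 1, so |t| < 8. Then |-4t^2 + 35t - 243| ≤ 4·8^2 + 35·8 + 243 = 779.
Hence |(-4t^3 + 7t^2 + 2t - 4) − 1697| ≤ 779|t + 7| < ε provided |t + 7| < ε/779.
Choosing δ = min(1, ε/779) ensures both conditions, hence |(-4t^3 + 7t^2 + 2t - 4) − 1697| < ε.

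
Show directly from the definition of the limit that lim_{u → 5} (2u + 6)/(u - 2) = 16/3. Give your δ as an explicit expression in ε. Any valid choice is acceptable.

Let ε > 0 be given. We want δ > 0 with 0 < |u − 5| < δ ⇒ |(2u + 6)/(u - 2) − (16/3)| < ε.
Combining over a common denominator, (2u + 6)/(u - 2) − (16/3) = [(2u + 6)·3 − 16·(u - 2)] / [3·(u - 2)] = -10(u − 5) / (3(u - 2)).
So |(2u + 6)/(u - 2) − (16/3)| = 10|u − 5| / (3·|u − 2|).
Require δ ≤ 3/2, so |u − 2| ≥ |3| − |u − 5| > 3 − 3/2 = 3/2.
Hence |(2u + 6)/(u - 2) − (16/3)| < 10|u − 5|/(3·(3/2)) = (20/9)|u − 5|, which is < ε once |u − 5| < (9/20)ε.
Take δ = min(3/2, (9/20)ε). Then 0 < |u − 5| < δ forces both bounds, so |(2u + 6)/(u - 2) − (16/3)| < ε.

δ = min(3/2, (9/20)ε)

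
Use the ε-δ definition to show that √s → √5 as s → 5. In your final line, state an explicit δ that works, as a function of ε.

δ = min(5, √5·ε)

Fix ε > 0. We want δ > 0 such that 0 < |s − 5| < δ implies |√s − √5| < ε.
Multiplying by the conjugate, |√s − √5| = |s − 5|/(√s + √5).
Restrict δ ≤ 5 so that |s − 5| < 5 forces s > 0, and then √s + √5 > √5.
Hence |√s − √5| < |s − 5|/√5, which is < ε once |s − 5| < √5·ε.
Take δ = min(5, √5·ε). If 0 < |s − 5| < δ then s > 0 and |√s − √5| < |s − 5|/√5 < ε.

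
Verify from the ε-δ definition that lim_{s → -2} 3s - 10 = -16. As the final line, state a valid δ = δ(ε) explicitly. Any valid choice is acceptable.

δ = ε/3

Let ε > 0 be given. We need δ > 0 so that 0 < |s + 2| < δ implies |(3s - 10) + 16| < ε.
|(3s - 10) + 16| = |3s + 6| = 3|s + 2|.
Thus it suffices that |s + 2| < ε/3.
Choosing δ = ε/3 gives |(3s - 10) + 16| = 3|s + 2| < ε whenever |s + 2| < δ.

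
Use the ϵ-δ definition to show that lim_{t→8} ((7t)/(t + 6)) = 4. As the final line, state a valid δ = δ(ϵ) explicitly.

δ = min(7, (7/3)ϵ)

Fix ϵ > 0. We want δ > 0 with 0 < |t − 8| < δ ⇒ |(7t)/(t + 6) − 4| < ϵ.
Combining over a common denominator, (7t)/(t + 6) − 4 = [(7t)·14 − 56·(t + 6)] / [14·(t + 6)] = 42(t − 8) / (14(t + 6)).
So |(7t)/(t + 6) − 4| = 42|t − 8| / (14·|t + 6|).
Require δ ≤ 7, so |t + 6| ≥ |14| − |t − 8| > 14 − 7 = 7.
Hence |(7t)/(t + 6) − 4| < 42|t − 8|/(14·7) = (3/7)|t − 8|, which is < ϵ once |t − 8| < (7/3)ϵ.
Take δ = min(7, (7/3)ϵ). Then 0 < |t − 8| < δ forces both bounds, so |(7t)/(t + 6) − 4| < ϵ.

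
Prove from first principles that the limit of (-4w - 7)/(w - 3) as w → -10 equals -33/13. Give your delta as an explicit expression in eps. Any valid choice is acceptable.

delta = min(13/2, (169/38)eps)

Let eps > 0. We want delta > 0 with 0 < |w + 10| < delta ⇒ |(-4w - 7)/(w - 3) + 33/13| < eps.
Combining over a common denominator, (-4w - 7)/(w - 3) + 33/13 = [(-4w - 7)·(-13) − 33·(w - 3)] / [(-13)·(w - 3)] = 19(w + 10) / ((-13)(w - 3)).
So |(-4w - 7)/(w - 3) + 33/13| = 19|w + 10| / (13·|w − 3|).
Require delta ≤ 13/2, so |w − 3| ≥ |-13| − |w + 10| > 13 − 13/2 = 13/2.
Hence |(-4w - 7)/(w - 3) + 33/13| < 19|w + 10|/(13·(13/2)) = (38/169)|w + 10|, which is < eps once |w + 10| < (169/38)eps.
Take delta = min(13/2, (169/38)eps). Then 0 < |w + 10| < delta forces both bounds, so |(-4w - 7)/(w - 3) + 33/13| < eps.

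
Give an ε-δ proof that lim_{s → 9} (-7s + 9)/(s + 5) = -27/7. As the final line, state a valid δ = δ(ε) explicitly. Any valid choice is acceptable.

Fix ε > 0. We want δ > 0 with 0 < |s − 9| < δ ⇒ |(-7s + 9)/(s + 5) + 27/7| < ε.
Combining over a common denominator, (-7s + 9)/(s + 5) + 27/7 = [(-7s + 9)·14 − (-54)·(s + 5)] / [14·(s + 5)] = -44(s − 9) / (14(s + 5)).
So |(-7s + 9)/(s + 5) + 27/7| = 44|s − 9| / (14·|s + 5|).
Require δ ≤ 7, so |s + 5| ≥ |14| − |s − 9| > 14 − 7 = 7.
Hence |(-7s + 9)/(s + 5) + 27/7| < 44|s − 9|/(14·7) = (22/49)|s − 9|, which is < ε once |s − 9| < (49/22)ε.
Take δ = min(7, (49/22)ε). Then 0 < |s − 9| < δ forces both bounds, so |(-7s + 9)/(s + 5) + 27/7| < ε.

δ = min(7, (49/22)ε)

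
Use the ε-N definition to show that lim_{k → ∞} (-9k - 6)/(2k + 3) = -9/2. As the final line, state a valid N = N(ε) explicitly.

Suppose ε > 0. For k ≥ 1, |(-9k - 6)/(2k + 3) + 9/2| = |15|/(2(2k + 3)) = 15/(2(2k + 3)).
Since 2k + 3 ≥ 2k for k ≥ 1, this is ≤ 15/(2·2k) = (15/4)/k.
So |(-9k - 6)/(2k + 3) + 9/2| < ε whenever k > (15/4)/ε.
Take N = (15/4)/ε. If k > N then |(-9k - 6)/(2k + 3) + 9/2| ≤ (15/4)/k < ε.

N = (15/4)/ε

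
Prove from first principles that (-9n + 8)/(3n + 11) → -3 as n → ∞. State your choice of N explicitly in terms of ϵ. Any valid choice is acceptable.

N = (41/3)/ϵ

Suppose ϵ > 0. For n ≥ 1, |(-9n + 8)/(3n + 11) + 3| = |123|/(3(3n + 11)) = 123/(3(3n + 11)).
Since 3n + 11 ≥ 3n for n ≥ 1, this is ≤ 123/(3·3n) = (41/3)/n.
So |(-9n + 8)/(3n + 11) + 3| < ϵ whenever n > (41/3)/ϵ.
Take N = (41/3)/ϵ. If n > N then |(-9n + 8)/(3n + 11) + 3| ≤ (41/3)/n < ϵ.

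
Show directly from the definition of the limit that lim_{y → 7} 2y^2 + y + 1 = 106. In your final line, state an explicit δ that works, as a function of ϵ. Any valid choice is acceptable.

δ = min(1, ϵ/31)

Fix ϵ > 0. We want δ > 0 such that 0 < |y − 7| < δ implies |(2y^2 + y + 1) − 106| < ϵ.
(2y^2 + y + 1) − 106 = 2y^2 + y - 105 = (y − 7)(2y + 15).
So |(2y^2 + y + 1) − 106| = |y − 7|·|2y + 15|.
Assume first that |y − 7| < 1, so |y| < 8. Then |2y + 15| ≤ 2·8 + 15 = 31.
Hence |(2y^2 + y + 1) − 106| ≤ 31|y − 7| < ϵ provided |y − 7| < ϵ/31.
Take δ = min(1, ϵ/31). Then 0 < |y − 7| < δ gives both |y − 7| < 1 and |y − 7| < ϵ/31, so |(2y^2 + y + 1) − 106| < ϵ.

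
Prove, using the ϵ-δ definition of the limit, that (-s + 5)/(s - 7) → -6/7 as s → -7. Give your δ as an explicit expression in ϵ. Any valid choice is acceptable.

δ = min(7, 49ϵ)

Suppose ϵ > 0. We want δ > 0 with 0 < |s + 7| < δ ⇒ |(-s + 5)/(s - 7) + 6/7| < ϵ.
Combining over a common denominator, (-s + 5)/(s - 7) + 6/7 = [(-s + 5)·(-14) − 12·(s - 7)] / [(-14)·(s - 7)] = 2(s + 7) / ((-14)(s - 7)).
So |(-s + 5)/(s - 7) + 6/7| = 2|s + 7| / (14·|s − 7|).
Restrict δ ≤ 7. Then |s + 7| < 7 gives |s − 7| = |(s + 7) + (-14)| ≥ 14 − 7 = 7.
Hence |(-s + 5)/(s - 7) + 6/7| < 2|s + 7|/(14·7) = (1/49)|s + 7|, which is < ϵ once |s + 7| < 49ϵ.
Take δ = min(7, 49ϵ). Then 0 < |s + 7| < δ forces both bounds, so |(-s + 5)/(s - 7) + 6/7| < ϵ.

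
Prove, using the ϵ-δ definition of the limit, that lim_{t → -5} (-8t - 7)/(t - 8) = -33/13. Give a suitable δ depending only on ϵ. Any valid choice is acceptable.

Let ϵ > 0 be given. We want δ > 0 with 0 < |t + 5| < δ ⇒ |(-8t - 7)/(t - 8) + 33/13| < ϵ.
Combining over a common denominator, (-8t - 7)/(t - 8) + 33/13 = [(-8t - 7)·(-13) − 33·(t - 8)] / [(-13)·(t - 8)] = 71(t + 5) / ((-13)(t - 8)).
So |(-8t - 7)/(t - 8) + 33/13| = 71|t + 5| / (13·|t − 8|).
Restrict δ ≤ 13/2. Then |t + 5| < 13/2 gives |t − 8| = |(t + 5) + (-13)| ≥ 13 − 13/2 = 13/2.
Hence |(-8t - 7)/(t - 8) + 33/13| < 71|t + 5|/(13·(13/2)) = (142/169)|t + 5|, which is < ϵ once |t + 5| < (169/142)ϵ.
Take δ = min(13/2, (169/142)ϵ). Then 0 < |t + 5| < δ forces both bounds, so |(-8t - 7)/(t - 8) + 33/13| < ϵ.

δ = min(13/2, (169/142)ϵ)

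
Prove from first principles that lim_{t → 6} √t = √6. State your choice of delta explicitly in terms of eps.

delta = min(6, √6·eps)

Let eps > 0. We want delta > 0 such that 0 < |t − 6| < delta implies |√t − √6| < eps.
Rationalise: √t − √6 = (t − 6)/(√t + √6), so |√t − √6| = |t − 6|/(√t + √6).
Restrict delta ≤ 6 so that |t − 6| < 6 forces t > 0, and then √t + √6 > √6.
Hence |√t − √6| < |t − 6|/√6, which is < eps once |t − 6| < √6·eps.
Take delta = min(6, √6·eps). If 0 < |t − 6| < delta then t > 0 and |√t − √6| < |t − 6|/√6 < eps.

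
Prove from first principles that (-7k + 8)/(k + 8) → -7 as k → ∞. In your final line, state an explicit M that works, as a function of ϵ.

Fix ϵ > 0. For k ≥ 1, |(-7k + 8)/(k + 8) + 7| = |64|/((k + 8)) = 64/((k + 8)).
Since k + 8 ≥ k for k ≥ 1, this is ≤ 64/(k) = 64/k.
So |(-7k + 8)/(k + 8) + 7| < ϵ whenever k > 64/ϵ.
Take M = 64/ϵ. If k > M then |(-7k + 8)/(k + 8) + 7| ≤ 64/k < ϵ.

M = 64/ϵ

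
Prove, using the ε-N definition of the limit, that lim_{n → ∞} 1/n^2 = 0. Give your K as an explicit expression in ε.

K = (1/ε)^{1/2}

Fix ε > 0. For n ≥ 1, |1/n^2 − 0| = 1/n^2.
1/n^2 < ε ⇔ n^2 > 1/ε ⇔ n > (1/ε)^{1/2}.
Take K = (1/ε)^{1/2}. Then n > K implies 1/n^2 < ε.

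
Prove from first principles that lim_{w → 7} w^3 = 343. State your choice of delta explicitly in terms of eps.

delta = min(1, eps/169)

Let eps > 0. We seek delta > 0 with 0 < |w − 7| < delta ⇒ |w^3 − 343| < eps.
Factor: w^3 − 343 = (w − 7)(w^2 + 7w + 49), so |w^3 − 343| = |w − 7|·|w^2 + 7w + 49|.
Impose delta ≤ 1 so that |w| < 8; then |w^2 + 7w + 49| ≤ 169.
Hence |w^3 − 343| ≤ 169|w − 7|, which is < eps once |w − 7| < eps/169.
Take delta = min(1, eps/169). If 0 < |w − 7| < delta then both bounds hold and |w^3 − 343| ≤ 169|w − 7| < 169·(eps/169) = eps.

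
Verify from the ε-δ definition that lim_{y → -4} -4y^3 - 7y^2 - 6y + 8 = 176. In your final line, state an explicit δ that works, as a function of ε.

δ = min(1, ε/187)

Let ε > 0 be given. We want δ > 0 such that 0 < |y + 4| < δ implies |(-4y^3 - 7y^2 - 6y + 8) − 176| < ε.
(-4y^3 - 7y^2 - 6y + 8) − 176 = -4y^3 - 7y^2 - 6y - 168 = (y + 4)(-4y^2 + 9y - 42).
So |(-4y^3 - 7y^2 - 6y + 8) − 176| = |y + 4|·|-4y^2 + 9y - 42|.
Require δ ≤ 1. Then |y + 4| < 1 gives |y| < 5, and by the triangle inequality |-4y^2 + 9y - 42| ≤ 4·5^2 + 9·5 + 42 = 187.
Hence |(-4y^3 - 7y^2 - 6y + 8) − 176| ≤ 187|y + 4| < ε provided |y + 4| < ε/187.
Take δ = min(1, ε/187). Then 0 < |y + 4| < δ gives both |y + 4| < 1 and |y + 4| < ε/187, so |(-4y^3 - 7y^2 - 6y + 8) − 176| < ε.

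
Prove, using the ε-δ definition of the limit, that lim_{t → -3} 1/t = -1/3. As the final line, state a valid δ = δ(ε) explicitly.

Let ε > 0 be given. We seek δ > 0 such that 0 < |t + 3| < δ implies |1/t + 1/3| < ε.
|1/t + 1/3| = |-3 − t|/(3·|t|) = |t + 3|/(3|t|).
Require δ ≤ 3/2 so that |t| > 3 − 3/2 = 3/2, hence 3|t| > 9/2.
Then |1/t + 1/3| < |t + 3|/(9/2), which is < ε when |t + 3| < (9/2)ε.
Take δ = min(3/2, (9/2)ε). Then 0 < |t + 3| < δ gives both |t + 3| < 3/2 and |t + 3| < (9/2)ε, so |1/t + 1/3| < ε.

δ = min(3/2, (9/2)ε)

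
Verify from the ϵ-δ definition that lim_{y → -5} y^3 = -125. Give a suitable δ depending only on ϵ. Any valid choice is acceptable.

δ = min(2, ϵ/109)

Let ϵ > 0 be given. We seek δ > 0 with 0 < |y + 5| < δ ⇒ |y^3 + 125| < ϵ.
Factor: y^3 + 125 = (y + 5)(y^2 - 5y + 25), so |y^3 + 125| = |y + 5|·|y^2 - 5y + 25|.
Restrict δ ≤ 2. Then |y + 5| < 2 gives |y| < 7, so by the triangle inequality |y^2 - 5y + 25| ≤ 7^2 + 5·7 + 25 = 109.
Hence |y^3 + 125| ≤ 109|y + 5|, which is < ϵ once |y + 5| < ϵ/109.
Take δ = min(2, ϵ/109). If 0 < |y + 5| < δ then both bounds hold and |y^3 + 125| ≤ 109|y + 5| < 109·(ϵ/109) = ϵ.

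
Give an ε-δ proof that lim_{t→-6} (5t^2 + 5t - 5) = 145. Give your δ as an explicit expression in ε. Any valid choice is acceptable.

Suppose ε > 0. We want δ > 0 such that 0 < |t + 6| < δ implies |(5t^2 + 5t - 5) − 145| < ε.
(5t^2 + 5t - 5) − 145 = 5t^2 + 5t - 150 = (t + 6)(5t - 25).
So |(5t^2 + 5t - 5) − 145| = |t + 6|·|5t - 25|.
Require δ ≤ 1. Then |t + 6| < 1 gives |t| < 7, and by the triangle inequality |5t - 25| ≤ 5·7 + 25 = 60.
Hence |(5t^2 + 5t - 5) − 145| ≤ 60|t + 6| < ε provided |t + 6| < ε/60.
Choosing δ = min(1, ε/60) ensures both conditions, hence |(5t^2 + 5t - 5) − 145| < ε.

δ = min(1, ε/60)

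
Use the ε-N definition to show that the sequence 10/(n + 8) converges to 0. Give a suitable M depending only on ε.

Let ε > 0 be given. For n ≥ 1, |10/(n + 8) − 0| = 10/(n + 8) ≤ 10/n.
We need 10/n < ε, i.e. n > 10/ε.
Take M = 10/ε. If n > M then |10/(n + 8)| ≤ 10/n < ε.

M = 10/ε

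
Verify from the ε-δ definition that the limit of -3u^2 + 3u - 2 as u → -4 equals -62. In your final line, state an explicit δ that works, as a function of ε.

Let ε > 0 be given. We want δ > 0 such that 0 < |u + 4| < δ implies |(-3u^2 + 3u - 2) + 62| < ε.
(-3u^2 + 3u - 2) + 62 = -3u^2 + 3u + 60 = (u + 4)(-3u + 15).
So |(-3u^2 + 3u - 2) + 62| = |u + 4|·|-3u + 15|.
Assume first that |u + 4| < 1, so |u| < 5. Then |-3u + 15| ≤ 3·5 + 15 = 30.
Hence |(-3u^2 + 3u - 2) + 62| ≤ 30|u + 4| < ε provided |u + 4| < ε/30.
Choosing δ = min(1, ε/30) ensures both conditions, hence |(-3u^2 + 3u - 2) + 62| < ε.

δ = min(1, ε/30)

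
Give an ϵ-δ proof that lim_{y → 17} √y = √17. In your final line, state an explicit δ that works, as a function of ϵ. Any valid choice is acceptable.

Let ϵ > 0. We want δ > 0 such that 0 < |y − 17| < δ implies |√y − √17| < ϵ.
Multiplying by the conjugate, |√y − √17| = |y − 17|/(√y + √17).
Restrict δ ≤ 17 so that |y − 17| < 17 forces y > 0, and then √y + √17 > √17.
Hence |√y − √17| < |y − 17|/√17, which is < ϵ once |y − 17| < √17·ϵ.
Take δ = min(17, √17·ϵ). If 0 < |y − 17| < δ then y > 0 and |√y − √17| < |y − 17|/√17 < ϵ.

δ = min(17, √17·ϵ)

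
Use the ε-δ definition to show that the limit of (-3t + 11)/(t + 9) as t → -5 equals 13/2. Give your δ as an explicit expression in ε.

Let ε > 0 be given. We want δ > 0 with 0 < |t + 5| < δ ⇒ |(-3t + 11)/(t + 9) − (13/2)| < ε.
Combining over a common denominator, (-3t + 11)/(t + 9) − (13/2) = [(-3t + 11)·4 − 26·(t + 9)] / [4·(t + 9)] = -38(t + 5) / (4(t + 9)).
So |(-3t + 11)/(t + 9) − (13/2)| = 38|t + 5| / (4·|t + 9|).
Require δ ≤ 2, so |t + 9| ≥ |4| − |t + 5| > 4 − 2 = 2.
Hence |(-3t + 11)/(t + 9) − (13/2)| < 38|t + 5|/(4·2) = (19/4)|t + 5|, which is < ε once |t + 5| < (4/19)ε.
Take δ = min(2, (4/19)ε). Then 0 < |t + 5| < δ forces both bounds, so |(-3t + 11)/(t + 9) − (13/2)| < ε.

δ = min(2, (4/19)ε)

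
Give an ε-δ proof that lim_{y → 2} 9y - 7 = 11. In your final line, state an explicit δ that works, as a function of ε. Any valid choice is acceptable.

Let ε > 0 be given. We need δ > 0 so that 0 < |y − 2| < δ implies |(9y - 7) − 11| < ε.
Since (9y - 7) − 11 = 9(y − 2), we have |(9y - 7) − 11| = 9|y − 2|.
So 9|y − 2| < ε exactly when |y − 2| < ε/9.
Take δ = ε/9. If 0 < |y − 2| < δ then |(9y - 7) − 11| = 9|y − 2| < 9·(ε/9) = ε.

δ = ε/9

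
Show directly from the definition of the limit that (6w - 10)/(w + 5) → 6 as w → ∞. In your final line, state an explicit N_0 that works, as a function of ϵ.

Fix ϵ > 0. We seek N_0 > 0 such that w > N_0 implies |(6w - 10)/(w + 5) − 6| < ϵ.
(6w - 10)/(w + 5) − 6 = ((6w - 10) − 6(w + 5)) / ((w + 5)) = -40/((w + 5)).
For w > 0 we have w + 5 > w, so |(6w - 10)/(w + 5) − 6| = 40/((w + 5)) < 40/(w) = 40/w.
Thus |(6w - 10)/(w + 5) − 6| < ϵ whenever w > 40/ϵ.
Take N_0 = 40/ϵ. If w > N_0 then |(6w - 10)/(w + 5) − 6| < 40/w < ϵ.

N_0 = 40/ϵ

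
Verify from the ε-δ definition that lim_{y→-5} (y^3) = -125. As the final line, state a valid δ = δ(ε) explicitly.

δ = min(2, ε/109)

Suppose ε > 0. We seek δ > 0 with 0 < |y + 5| < δ ⇒ |y^3 + 125| < ε.
Factor: y^3 + 125 = (y + 5)(y^2 - 5y + 25), so |y^3 + 125| = |y + 5|·|y^2 - 5y + 25|.
Restrict δ ≤ 2. Then |y + 5| < 2 gives |y| < 7, so by the triangle inequality |y^2 - 5y + 25| ≤ 7^2 + 5·7 + 25 = 109.
Hence |y^3 + 125| ≤ 109|y + 5|, which is < ε once |y + 5| < ε/109.
Take δ = min(2, ε/109). If 0 < |y + 5| < δ then both bounds hold and |y^3 + 125| ≤ 109|y + 5| < 109·(ε/109) = ε.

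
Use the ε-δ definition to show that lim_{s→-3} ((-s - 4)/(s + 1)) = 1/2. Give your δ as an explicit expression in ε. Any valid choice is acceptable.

Let ε > 0 be given. We want δ > 0 with 0 < |s + 3| < δ ⇒ |(-s - 4)/(s + 1) − (1/2)| < ε.
Combining over a common denominator, (-s - 4)/(s + 1) − (1/2) = [(-s - 4)·(-2) − (-1)·(s + 1)] / [(-2)·(s + 1)] = 3(s + 3) / ((-2)(s + 1)).
So |(-s - 4)/(s + 1) − (1/2)| = 3|s + 3| / (2·|s + 1|).
Require δ ≤ 1, so |s + 1| ≥ |-2| − |s + 3| > 2 − 1 = 1.
Hence |(-s - 4)/(s + 1) − (1/2)| < 3|s + 3|/(2·1) = (3/2)|s + 3|, which is < ε once |s + 3| < (2/3)ε.
Take δ = min(1, (2/3)ε). Then 0 < |s + 3| < δ forces both bounds, so |(-s - 4)/(s + 1) − (1/2)| < ε.

δ = min(1, (2/3)ε)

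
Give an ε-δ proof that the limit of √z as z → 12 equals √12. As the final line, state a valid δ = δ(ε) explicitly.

Fix ε > 0. We want δ > 0 such that 0 < |z − 12| < δ implies |√z − √12| < ε.
Rationalise: √z − √12 = (z − 12)/(√z + √12), so |√z − √12| = |z − 12|/(√z + √12).
Restrict δ ≤ 12 so that |z − 12| < 12 forces z > 0, and then √z + √12 > √12.
Hence |√z − √12| < |z − 12|/√12, which is < ε once |z − 12| < √12·ε.
Take δ = min(12, √12·ε). If 0 < |z − 12| < δ then z > 0 and |√z − √12| < |z − 12|/√12 < ε.

δ = min(12, √12·ε)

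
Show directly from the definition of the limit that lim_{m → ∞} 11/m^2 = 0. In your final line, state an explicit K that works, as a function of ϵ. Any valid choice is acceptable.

Fix ϵ > 0. For m ≥ 1, |11/m^2 − 0| = 11/m^2.
11/m^2 < ϵ ⇔ m^2 > 11/ϵ ⇔ m > (11/ϵ)^{1/2}.
Take K = (11/ϵ)^{1/2}. Then m > K implies 11/m^2 < ϵ.

K = (11/ϵ)^{1/2}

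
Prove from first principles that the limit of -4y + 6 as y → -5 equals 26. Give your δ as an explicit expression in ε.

δ = ε/4

Suppose ε > 0. We need δ > 0 so that 0 < |y + 5| < δ implies |(-4y + 6) − 26| < ε.
|(-4y + 6) − 26| = |-4y - 20| = 4|y + 5|.
Thus it suffices that |y + 5| < ε/4.
Take δ = ε/4. If 0 < |y + 5| < δ then |(-4y + 6) − 26| = 4|y + 5| < 4·(ε/4) = ε.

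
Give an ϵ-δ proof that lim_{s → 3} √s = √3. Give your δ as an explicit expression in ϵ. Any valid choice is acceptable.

δ = min(3, √3·ϵ)

Suppose ϵ > 0. We want δ > 0 such that 0 < |s − 3| < δ implies |√s − √3| < ϵ.
Rationalise: √s − √3 = (s − 3)/(√s + √3), so |√s − √3| = |s − 3|/(√s + √3).
Restrict δ ≤ 3 so that |s − 3| < 3 forces s > 0, and then √s + √3 > √3.
Hence |√s − √3| < |s − 3|/√3, which is < ϵ once |s − 3| < √3·ϵ.
Take δ = min(3, √3·ϵ). If 0 < |s − 3| < δ then s > 0 and |√s − √3| < |s − 3|/√3 < ϵ.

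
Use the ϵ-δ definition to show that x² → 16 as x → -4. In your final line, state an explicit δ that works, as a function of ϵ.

δ = min(1, ϵ/9)

Let ϵ > 0. We seek δ > 0 with 0 < |x + 4| < δ ⇒ |x² − 16| < ϵ.
Factor: x² − 16 = (x + 4)(x - 4), so |x² − 16| = |x + 4|·|x - 4|.
Impose δ ≤ 1 so that |x| < 5; then |x - 4| ≤ 9.
Hence |x² − 16| ≤ 9|x + 4|, which is < ϵ once |x + 4| < ϵ/9.
Take δ = min(1, ϵ/9). If 0 < |x + 4| < δ then both bounds hold and |x² − 16| ≤ 9|x + 4| < 9·(ϵ/9) = ϵ.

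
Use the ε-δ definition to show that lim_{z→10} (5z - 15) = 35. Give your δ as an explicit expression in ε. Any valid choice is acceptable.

Let ε > 0. We need δ > 0 so that 0 < |z − 10| < δ implies |(5z - 15) − 35| < ε.
|(5z - 15) − 35| = |5z - 50| = 5|z − 10|.
Thus it suffices that |z − 10| < ε/5.
Take δ = ε/5. If 0 < |z − 10| < δ then |(5z - 15) − 35| = 5|z − 10| < 5·(ε/5) = ε.

δ = ε/5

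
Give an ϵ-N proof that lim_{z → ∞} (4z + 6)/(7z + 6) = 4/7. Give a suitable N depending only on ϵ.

N = (18/49)/ϵ

Fix ϵ > 0. We seek N > 0 such that z > N implies |(4z + 6)/(7z + 6) − (4/7)| < ϵ.
(4z + 6)/(7z + 6) − (4/7) = (7(4z + 6) − 4(7z + 6)) / (7(7z + 6)) = 18/(7(7z + 6)).
For z > 0 we have 7z + 6 > 7z, so |(4z + 6)/(7z + 6) − (4/7)| = 18/(7(7z + 6)) < 18/(7·7z) = (18/49)/z.
Thus |(4z + 6)/(7z + 6) − (4/7)| < ϵ whenever z > (18/49)/ϵ.
Take N = (18/49)/ϵ. If z > N then |(4z + 6)/(7z + 6) − (4/7)| < (18/49)/z < ϵ.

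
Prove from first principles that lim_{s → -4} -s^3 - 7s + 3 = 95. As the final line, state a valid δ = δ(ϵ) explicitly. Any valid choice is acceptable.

δ = min(2, ϵ/83)

Let ϵ > 0. We want δ > 0 such that 0 < |s + 4| < δ implies |(-s^3 - 7s + 3) − 95| < ϵ.
(-s^3 - 7s + 3) − 95 = -s^3 - 7s - 92 = (s + 4)(-s^2 + 4s - 23).
So |(-s^3 - 7s + 3) − 95| = |s + 4|·|-s^2 + 4s - 23|.
Require δ ≤ 2. Then |s + 4| < 2 gives |s| < 6, and by the triangle inequality |-s^2 + 4s - 23| ≤ 6^2 + 4·6 + 23 = 83.
Hence |(-s^3 - 7s + 3) − 95| ≤ 83|s + 4| < ϵ provided |s + 4| < ϵ/83.
Choosing δ = min(2, ϵ/83) ensures both conditions, hence |(-s^3 - 7s + 3) − 95| < ϵ.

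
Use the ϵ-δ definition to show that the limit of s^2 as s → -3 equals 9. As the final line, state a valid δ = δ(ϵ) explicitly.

δ = min(1, ϵ/7)

Let ϵ > 0 be given. We seek δ > 0 with 0 < |s + 3| < δ ⇒ |s^2 − 9| < ϵ.
Factor: s^2 − 9 = (s + 3)(s - 3), so |s^2 − 9| = |s + 3|·|s - 3|.
Impose δ ≤ 1 so that |s| < 4; then |s - 3| ≤ 7.
Hence |s^2 − 9| ≤ 7|s + 3|, which is < ϵ once |s + 3| < ϵ/7.
Take δ = min(1, ϵ/7). If 0 < |s + 3| < δ then both bounds hold and |s^2 − 9| ≤ 7|s + 3| < 7·(ϵ/7) = ϵ.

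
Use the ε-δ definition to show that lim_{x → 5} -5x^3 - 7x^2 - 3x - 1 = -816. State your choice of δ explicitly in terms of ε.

Suppose ε > 0. We want δ > 0 such that 0 < |x − 5| < δ implies |(-5x^3 - 7x^2 - 3x - 1) + 816| < ε.
(-5x^3 - 7x^2 - 3x - 1) + 816 = -5x^3 - 7x^2 - 3x + 815 = (x − 5)(-5x^2 - 32x - 163).
So |(-5x^3 - 7x^2 - 3x - 1) + 816| = |x − 5|·|-5x^2 - 32x - 163|.
Require δ ≤ 1. Then |x − 5| < 1 gives |x| < 6, and by the triangle inequality |-5x^2 - 32x - 163| ≤ 5·6^2 + 32·6 + 163 = 535.
Hence |(-5x^3 - 7x^2 - 3x - 1) + 816| ≤ 535|x − 5| < ε provided |x − 5| < ε/535.
Take δ = min(1, ε/535). Then 0 < |x − 5| < δ gives both |x − 5| < 1 and |x − 5| < ε/535, so |(-5x^3 - 7x^2 - 3x - 1) + 816| < ε.

δ = min(1, ε/535)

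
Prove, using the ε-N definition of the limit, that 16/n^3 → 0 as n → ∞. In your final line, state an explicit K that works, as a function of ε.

Suppose ε > 0. For n ≥ 1, |16/n^3 − 0| = 16/n^3.
16/n^3 < ε ⇔ n^3 > 16/ε ⇔ n > (16/ε)^{1/3}.
Take K = (16/ε)^{1/3}. Then n > K implies 16/n^3 < ε.

K = (16/ε)^{1/3}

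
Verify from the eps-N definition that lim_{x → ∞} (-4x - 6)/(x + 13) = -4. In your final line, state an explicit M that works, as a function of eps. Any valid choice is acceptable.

Suppose eps > 0. We seek M > 0 such that x > M implies |(-4x - 6)/(x + 13) + 4| < eps.
(-4x - 6)/(x + 13) + 4 = ((-4x - 6) − (-4)(x + 13)) / ((x + 13)) = 46/((x + 13)).
For x > 0 we have x + 13 > x, so |(-4x - 6)/(x + 13) + 4| = 46/((x + 13)) < 46/(x) = 46/x.
Thus |(-4x - 6)/(x + 13) + 4| < eps whenever x > 46/eps.
Take M = 46/eps. If x > M then |(-4x - 6)/(x + 13) + 4| < 46/x < eps.

M = 46/eps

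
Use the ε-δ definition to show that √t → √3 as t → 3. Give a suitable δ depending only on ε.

Let ε > 0 be given. We want δ > 0 such that 0 < |t − 3| < δ implies |√t − √3| < ε.
Rationalise: √t − √3 = (t − 3)/(√t + √3), so |√t − √3| = |t − 3|/(√t + √3).
Restrict δ ≤ 3 so that |t − 3| < 3 forces t > 0, and then √t + √3 > √3.
Hence |√t − √3| < |t − 3|/√3, which is < ε once |t − 3| < √3·ε.
Take δ = min(3, √3·ε). If 0 < |t − 3| < δ then t > 0 and |√t − √3| < |t − 3|/√3 < ε.

δ = min(3, √3·ε)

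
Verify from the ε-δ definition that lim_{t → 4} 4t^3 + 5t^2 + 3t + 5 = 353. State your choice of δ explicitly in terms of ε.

Let ε > 0 be given. We want δ > 0 such that 0 < |t − 4| < δ implies |(4t^3 + 5t^2 + 3t + 5) − 353| < ε.
(4t^3 + 5t^2 + 3t + 5) − 353 = 4t^3 + 5t^2 + 3t - 348 = (t − 4)(4t^2 + 21t + 87).
So |(4t^3 + 5t^2 + 3t + 5) − 353| = |t − 4|·|4t^2 + 21t + 87|.
Require δ ≤ 2. Then |t − 4| < 2 gives |t| < 6, and by the triangle inequality |4t^2 + 21t + 87| ≤ 4·6^2 + 21·6 + 87 = 357.
Hence |(4t^3 + 5t^2 + 3t + 5) − 353| ≤ 357|t − 4| < ε provided |t − 4| < ε/357.
Take δ = min(2, ε/357). Then 0 < |t − 4| < δ gives both |t − 4| < 2 and |t − 4| < ε/357, so |(4t^3 + 5t^2 + 3t + 5) − 353| < ε.

δ = min(2, ε/357)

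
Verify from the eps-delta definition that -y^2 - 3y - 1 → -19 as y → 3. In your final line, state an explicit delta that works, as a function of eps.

Let eps > 0 be given. We want delta > 0 such that 0 < |y − 3| < delta implies |(-y^2 - 3y - 1) + 19| < eps.
(-y^2 - 3y - 1) + 19 = -y^2 - 3y + 18 = (y − 3)(-y - 6).
So |(-y^2 - 3y - 1) + 19| = |y − 3|·|-y - 6|.
Assume first that |y − 3| < 2, so |y| < 5. Then |-y - 6| ≤ 5 + 6 = 11.
Hence |(-y^2 - 3y - 1) + 19| ≤ 11|y − 3| < eps provided |y − 3| < eps/11.
Take delta = min(2, eps/11). Then 0 < |y − 3| < delta gives both |y − 3| < 2 and |y − 3| < eps/11, so |(-y^2 - 3y - 1) + 19| < eps.

delta = min(2, eps/11)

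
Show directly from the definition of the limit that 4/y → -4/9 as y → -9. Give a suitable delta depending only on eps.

Suppose eps > 0. We seek delta > 0 such that 0 < |y + 9| < delta implies |4/y + 4/9| < eps.
|4/y + 4/9| = 4·|-9 − y|/(9·|y|) = 4|y + 9|/(9|y|).
Require delta ≤ 9/2 so that |y| > 9 − 9/2 = 9/2, hence 9|y| > 81/2.
Then |4/y + 4/9| < 4|y + 9|/(81/2), which is < eps when |y + 9| < (81/8)eps.
Take delta = min(9/2, (81/8)eps). Then 0 < |y + 9| < delta gives both |y + 9| < 9/2 and |y + 9| < (81/8)eps, so |4/y + 4/9| < eps.

delta = min(9/2, (81/8)eps)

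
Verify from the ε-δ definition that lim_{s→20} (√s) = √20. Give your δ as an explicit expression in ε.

Let ε > 0 be given. We want δ > 0 such that 0 < |s − 20| < δ implies |√s − √20| < ε.
Rationalise: √s − √20 = (s − 20)/(√s + √20), so |√s − √20| = |s − 20|/(√s + √20).
Restrict δ ≤ 20 so that |s − 20| < 20 forces s > 0, and then √s + √20 > √20.
Hence |√s − √20| < |s − 20|/√20, which is < ε once |s − 20| < √20·ε.
Take δ = min(20, √20·ε). If 0 < |s − 20| < δ then s > 0 and |√s − √20| < |s − 20|/√20 < ε.

δ = min(20, √20·ε)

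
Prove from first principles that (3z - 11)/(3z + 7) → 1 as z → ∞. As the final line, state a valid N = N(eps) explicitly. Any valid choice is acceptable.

Let eps > 0 be given. We seek N > 0 such that z > N implies |(3z - 11)/(3z + 7) − 1| < eps.
(3z - 11)/(3z + 7) − 1 = (3(3z - 11) − 3(3z + 7)) / (3(3z + 7)) = -54/(3(3z + 7)).
For z > 0 we have 3z + 7 > 3z, so |(3z - 11)/(3z + 7) − 1| = 54/(3(3z + 7)) < 54/(3·3z) = 6/z.
Thus |(3z - 11)/(3z + 7) − 1| < eps whenever z > 6/eps.
Take N = 6/eps. If z > N then |(3z - 11)/(3z + 7) − 1| < 6/z < eps.

N = 6/eps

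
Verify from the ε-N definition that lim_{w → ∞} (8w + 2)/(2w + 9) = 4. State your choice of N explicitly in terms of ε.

N = 17/ε

Suppose ε > 0. We seek N > 0 such that w > N implies |(8w + 2)/(2w + 9) − 4| < ε.
(8w + 2)/(2w + 9) − 4 = (2(8w + 2) − 8(2w + 9)) / (2(2w + 9)) = -68/(2(2w + 9)).
For w > 0 we have 2w + 9 > 2w, so |(8w + 2)/(2w + 9) − 4| = 68/(2(2w + 9)) < 68/(2·2w) = 17/w.
Thus |(8w + 2)/(2w + 9) − 4| < ε whenever w > 17/ε.
Take N = 17/ε. If w > N then |(8w + 2)/(2w + 9) − 4| < 17/w < ε.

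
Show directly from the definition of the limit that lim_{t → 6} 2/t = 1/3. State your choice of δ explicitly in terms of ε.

δ = min(3, 9ε)

Suppose ε > 0. We seek δ > 0 such that 0 < |t − 6| < δ implies |2/t − (1/3)| < ε.
|2/t − (1/3)| = 2·|6 − t|/(6·|t|) = 2|t − 6|/(6|t|).
Restrict δ ≤ 3. Then |t − 6| < 3 gives |t| > 3, so 6|t| > 18.
Then |2/t − (1/3)| < 2|t − 6|/18, which is < ε when |t − 6| < 9ε.
Take δ = min(3, 9ε). Then 0 < |t − 6| < δ gives both |t − 6| < 3 and |t − 6| < 9ε, so |2/t − (1/3)| < ε.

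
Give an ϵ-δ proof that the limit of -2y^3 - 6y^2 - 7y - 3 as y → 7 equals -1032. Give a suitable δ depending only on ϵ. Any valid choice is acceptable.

Let ϵ > 0 be given. We want δ > 0 such that 0 < |y − 7| < δ implies |(-2y^3 - 6y^2 - 7y - 3) + 1032| < ϵ.
(-2y^3 - 6y^2 - 7y - 3) + 1032 = -2y^3 - 6y^2 - 7y + 1029 = (y − 7)(-2y^2 - 20y - 147).
So |(-2y^3 - 6y^2 - 7y - 3) + 1032| = |y − 7|·|-2y^2 - 20y - 147|.
Assume first that |y − 7| < 1, so |y| < 8. Then |-2y^2 - 20y - 147| ≤ 2·8^2 + 20·8 + 147 = 435.
Hence |(-2y^3 - 6y^2 - 7y - 3) + 1032| ≤ 435|y − 7| < ϵ provided |y − 7| < ϵ/435.
Take δ = min(1, ϵ/435). Then 0 < |y − 7| < δ gives both |y − 7| < 1 and |y − 7| < ϵ/435, so |(-2y^3 - 6y^2 - 7y - 3) + 1032| < ϵ.

δ = min(1, ϵ/435)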